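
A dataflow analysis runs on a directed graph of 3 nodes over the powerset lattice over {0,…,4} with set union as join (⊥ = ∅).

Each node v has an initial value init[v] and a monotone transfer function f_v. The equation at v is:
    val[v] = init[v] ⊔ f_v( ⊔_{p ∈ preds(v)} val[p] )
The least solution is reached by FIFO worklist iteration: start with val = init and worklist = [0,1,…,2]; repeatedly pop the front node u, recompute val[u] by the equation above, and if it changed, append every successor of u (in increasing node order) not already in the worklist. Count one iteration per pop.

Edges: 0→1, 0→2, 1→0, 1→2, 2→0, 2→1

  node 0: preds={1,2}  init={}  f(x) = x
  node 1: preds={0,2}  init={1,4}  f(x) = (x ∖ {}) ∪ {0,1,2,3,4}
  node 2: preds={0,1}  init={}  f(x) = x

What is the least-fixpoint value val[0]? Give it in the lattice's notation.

{0,1,2,3,4}

Trace (6 dequeues):
  [1] u=0 | in {1,4} | out {1,4} | prev {} | push {}
  [2] u=1 | in {1,4} | out {0,1,2,3,4} | prev {1,4} | push {0}
  [3] u=2 | in {0,1,2,3,4} | out {0,1,2,3,4} | prev {} | push {1}
  [4] u=0 | in {0,1,2,3,4} | out {0,1,2,3,4} | prev {1,4} | push {2}
  [5] u=1 | in {0,1,2,3,4} | out {0,1,2,3,4} | ==
  [6] u=2 | in {0,1,2,3,4} | out {0,1,2,3,4} | ==

Converged values:
  [0] {0,1,2,3,4}
  [1] {0,1,2,3,4}
  [2] {0,1,2,3,4}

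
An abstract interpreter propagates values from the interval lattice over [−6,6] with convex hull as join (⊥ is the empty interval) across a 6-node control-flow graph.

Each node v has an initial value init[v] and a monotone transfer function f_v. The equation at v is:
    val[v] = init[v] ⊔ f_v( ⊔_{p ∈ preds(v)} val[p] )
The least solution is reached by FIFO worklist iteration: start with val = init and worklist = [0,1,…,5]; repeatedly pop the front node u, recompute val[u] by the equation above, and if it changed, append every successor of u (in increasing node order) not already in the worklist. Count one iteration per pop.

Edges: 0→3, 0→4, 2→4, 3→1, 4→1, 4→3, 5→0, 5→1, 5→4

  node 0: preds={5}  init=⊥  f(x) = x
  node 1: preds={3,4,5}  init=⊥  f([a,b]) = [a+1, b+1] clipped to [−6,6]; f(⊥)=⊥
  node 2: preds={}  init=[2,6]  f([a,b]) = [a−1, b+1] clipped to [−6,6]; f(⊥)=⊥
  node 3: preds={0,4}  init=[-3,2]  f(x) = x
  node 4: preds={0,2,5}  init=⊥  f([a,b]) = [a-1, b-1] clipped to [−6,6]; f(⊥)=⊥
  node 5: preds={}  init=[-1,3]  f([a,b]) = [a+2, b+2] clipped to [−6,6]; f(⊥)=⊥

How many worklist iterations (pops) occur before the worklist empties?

9

Trace (9 dequeues):
  [1] u=0 | in [-1,3] | out [-1,3] | prev ⊥ | push {}
  [2] u=1 | in [-3,3] | out [-2,4] | prev ⊥ | push {}
  [3] u=2 | in ⊥ | out [2,6] | ==
  [4] u=3 | in [-1,3] | out [-3,3] | prev [-3,2] | push {1}
  [5] u=4 | in [-1,6] | out [-2,5] | prev ⊥ | push {3}
  [6] u=5 | in ⊥ | out [-1,3] | ==
  [7] u=1 | in [-3,5] | out [-2,6] | prev [-2,4] | push {}
  [8] u=3 | in [-2,5] | out [-3,5] | prev [-3,3] | push {1}
  [9] u=1 | in [-3,5] | out [-2,6] | ==

Converged values:
  [0] [-1,3]
  [1] [-2,6]
  [2] [2,6]
  [3] [-3,5]
  [4] [-2,5]
  [5] [-1,3]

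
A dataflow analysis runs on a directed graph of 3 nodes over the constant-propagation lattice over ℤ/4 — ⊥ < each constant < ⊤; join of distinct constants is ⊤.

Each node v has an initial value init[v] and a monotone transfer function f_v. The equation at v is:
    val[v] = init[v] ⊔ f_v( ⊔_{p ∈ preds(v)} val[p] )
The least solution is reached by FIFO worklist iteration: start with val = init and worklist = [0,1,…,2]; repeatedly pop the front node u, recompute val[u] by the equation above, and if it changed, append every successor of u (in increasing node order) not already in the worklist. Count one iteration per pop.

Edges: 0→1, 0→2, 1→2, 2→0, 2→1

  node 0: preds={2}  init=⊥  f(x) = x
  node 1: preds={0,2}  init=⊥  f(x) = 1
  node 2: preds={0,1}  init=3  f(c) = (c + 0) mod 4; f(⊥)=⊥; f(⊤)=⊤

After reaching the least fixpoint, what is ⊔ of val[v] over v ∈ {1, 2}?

Iteration log — 6 steps:
  step 1. node 0  ⊔preds=3  new=3  old=⊥  +wl: 
  step 2. node 1  ⊔preds=3  new=1  old=⊥  +wl: 
  step 3. node 2  ⊔preds=⊤  new=⊤  old=3  +wl: 0,1
  step 4. node 0  ⊔preds=⊤  new=⊤  old=3  +wl: 2
  step 5. node 1  ⊔preds=⊤  new=1  stable
  step 6. node 2  ⊔preds=⊤  new=⊤  stable

Least fixpoint reached:
  node 0: ⊤
  node 1: 1
  node 2: ⊤

⊤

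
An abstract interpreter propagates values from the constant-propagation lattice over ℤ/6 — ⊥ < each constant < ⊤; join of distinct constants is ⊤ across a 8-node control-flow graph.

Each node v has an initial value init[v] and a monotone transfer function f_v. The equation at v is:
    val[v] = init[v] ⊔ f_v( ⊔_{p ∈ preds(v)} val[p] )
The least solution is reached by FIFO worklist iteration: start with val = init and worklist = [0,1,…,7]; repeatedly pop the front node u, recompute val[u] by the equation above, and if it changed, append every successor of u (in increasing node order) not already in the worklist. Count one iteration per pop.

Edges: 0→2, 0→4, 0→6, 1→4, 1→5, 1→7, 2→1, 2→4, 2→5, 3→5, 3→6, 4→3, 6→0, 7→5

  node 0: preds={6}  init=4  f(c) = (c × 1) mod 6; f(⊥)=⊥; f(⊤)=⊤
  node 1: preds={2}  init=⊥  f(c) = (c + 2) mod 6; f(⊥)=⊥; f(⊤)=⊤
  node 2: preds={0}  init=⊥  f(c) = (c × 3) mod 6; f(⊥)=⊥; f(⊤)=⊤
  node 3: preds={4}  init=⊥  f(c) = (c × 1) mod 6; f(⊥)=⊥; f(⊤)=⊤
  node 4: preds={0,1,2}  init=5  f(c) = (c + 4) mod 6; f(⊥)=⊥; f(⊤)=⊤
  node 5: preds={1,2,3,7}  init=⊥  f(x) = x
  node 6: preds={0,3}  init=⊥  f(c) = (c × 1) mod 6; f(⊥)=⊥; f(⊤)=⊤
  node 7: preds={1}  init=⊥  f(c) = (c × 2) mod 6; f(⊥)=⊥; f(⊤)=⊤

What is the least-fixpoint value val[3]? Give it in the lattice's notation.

⊤

Trace (22 dequeues):
  [1] u=0 | in ⊥ | out 4 | ==
  [2] u=1 | in ⊥ | out ⊥ | ==
  [3] u=2 | in 4 | out 0 | prev ⊥ | push {1}
  [4] u=3 | in 5 | out 5 | prev ⊥ | push {}
  [5] u=4 | in ⊤ | out ⊤ | prev 5 | push {3}
  [6] u=5 | in ⊤ | out ⊤ | prev ⊥ | push {}
  [7] u=6 | in ⊤ | out ⊤ | prev ⊥ | push {0}
  [8] u=7 | in ⊥ | out ⊥ | ==
  [9] u=1 | in 0 | out 2 | prev ⊥ | push {4,5,7}
  [10] u=3 | in ⊤ | out ⊤ | prev 5 | push {6}
  [11] u=0 | in ⊤ | out ⊤ | prev 4 | push {2}
  [12] u=4 | in ⊤ | out ⊤ | ==
  [13] u=5 | in ⊤ | out ⊤ | ==
  [14] u=7 | in 2 | out 4 | prev ⊥ | push {5}
  [15] u=6 | in ⊤ | out ⊤ | ==
  [16] u=2 | in ⊤ | out ⊤ | prev 0 | push {1,4}
  [17] u=5 | in ⊤ | out ⊤ | ==
  [18] u=1 | in ⊤ | out ⊤ | prev 2 | push {5,7}
  [19] u=4 | in ⊤ | out ⊤ | ==
  [20] u=5 | in ⊤ | out ⊤ | ==
  [21] u=7 | in ⊤ | out ⊤ | prev 4 | push {5}
  [22] u=5 | in ⊤ | out ⊤ | ==

Converged values:
  [0] ⊤
  [1] ⊤
  [2] ⊤
  [3] ⊤
  [4] ⊤
  [5] ⊤
  [6] ⊤
  [7] ⊤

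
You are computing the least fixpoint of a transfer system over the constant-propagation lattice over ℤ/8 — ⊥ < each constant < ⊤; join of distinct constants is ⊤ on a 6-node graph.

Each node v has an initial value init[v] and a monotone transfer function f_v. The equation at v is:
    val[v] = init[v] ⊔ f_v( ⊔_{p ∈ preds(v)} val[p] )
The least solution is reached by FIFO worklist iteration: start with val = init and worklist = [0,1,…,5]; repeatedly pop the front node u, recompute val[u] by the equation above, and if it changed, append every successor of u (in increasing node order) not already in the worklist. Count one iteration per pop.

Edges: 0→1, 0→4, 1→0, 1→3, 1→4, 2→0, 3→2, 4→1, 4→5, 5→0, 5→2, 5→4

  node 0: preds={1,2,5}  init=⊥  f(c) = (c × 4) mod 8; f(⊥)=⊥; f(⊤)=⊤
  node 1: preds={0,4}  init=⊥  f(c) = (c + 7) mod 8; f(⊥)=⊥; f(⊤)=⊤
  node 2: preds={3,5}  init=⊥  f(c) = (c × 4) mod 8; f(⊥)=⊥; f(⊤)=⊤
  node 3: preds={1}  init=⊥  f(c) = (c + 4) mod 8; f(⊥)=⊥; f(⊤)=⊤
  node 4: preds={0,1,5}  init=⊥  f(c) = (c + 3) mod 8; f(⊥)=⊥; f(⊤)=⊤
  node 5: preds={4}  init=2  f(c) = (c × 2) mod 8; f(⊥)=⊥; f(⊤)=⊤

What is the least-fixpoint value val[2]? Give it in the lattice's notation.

Trace (13 dequeues):
  [1] u=0 | in 2 | out 0 | prev ⊥ | push {}
  [2] u=1 | in 0 | out 7 | prev ⊥ | push {0}
  [3] u=2 | in 2 | out 0 | prev ⊥ | push {}
  [4] u=3 | in 7 | out 3 | prev ⊥ | push {2}
  [5] u=4 | in ⊤ | out ⊤ | prev ⊥ | push {1}
  [6] u=5 | in ⊤ | out ⊤ | prev 2 | push {4}
  [7] u=0 | in ⊤ | out ⊤ | prev 0 | push {}
  [8] u=2 | in ⊤ | out ⊤ | prev 0 | push {0}
  [9] u=1 | in ⊤ | out ⊤ | prev 7 | push {3}
  [10] u=4 | in ⊤ | out ⊤ | ==
  [11] u=0 | in ⊤ | out ⊤ | ==
  [12] u=3 | in ⊤ | out ⊤ | prev 3 | push {2}
  [13] u=2 | in ⊤ | out ⊤ | ==

Converged values:
  [0] ⊤
  [1] ⊤
  [2] ⊤
  [3] ⊤
  [4] ⊤
  [5] ⊤

⊤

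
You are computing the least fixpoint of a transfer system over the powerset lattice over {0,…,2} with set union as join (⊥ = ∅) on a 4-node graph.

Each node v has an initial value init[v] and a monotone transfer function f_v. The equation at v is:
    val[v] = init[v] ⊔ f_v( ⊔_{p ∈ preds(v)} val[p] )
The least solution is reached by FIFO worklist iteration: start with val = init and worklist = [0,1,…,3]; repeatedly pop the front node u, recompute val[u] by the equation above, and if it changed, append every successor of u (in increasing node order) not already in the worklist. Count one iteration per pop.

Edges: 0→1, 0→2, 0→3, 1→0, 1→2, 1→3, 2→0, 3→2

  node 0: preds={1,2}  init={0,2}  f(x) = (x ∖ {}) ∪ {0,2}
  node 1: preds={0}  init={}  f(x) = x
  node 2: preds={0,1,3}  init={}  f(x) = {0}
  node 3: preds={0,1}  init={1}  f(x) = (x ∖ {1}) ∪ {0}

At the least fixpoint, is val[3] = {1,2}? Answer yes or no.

Worklist (6 pops):
  #1 pop 0: in={} → {0,2} (no change)
  #2 pop 1: in={0,2} → {0,2} (was {}); enqueue [0]
  #3 pop 2: in={0,1,2} → {0} (was {}); enqueue []
  #4 pop 3: in={0,2} → {0,1,2} (was {1}); enqueue [2]
  #5 pop 0: in={0,2} → {0,2} (no change)
  #6 pop 2: in={0,1,2} → {0} (no change)

Fixpoint:
  val[0] = {0,2}
  val[1] = {0,2}
  val[2] = {0}
  val[3] = {0,1,2}

no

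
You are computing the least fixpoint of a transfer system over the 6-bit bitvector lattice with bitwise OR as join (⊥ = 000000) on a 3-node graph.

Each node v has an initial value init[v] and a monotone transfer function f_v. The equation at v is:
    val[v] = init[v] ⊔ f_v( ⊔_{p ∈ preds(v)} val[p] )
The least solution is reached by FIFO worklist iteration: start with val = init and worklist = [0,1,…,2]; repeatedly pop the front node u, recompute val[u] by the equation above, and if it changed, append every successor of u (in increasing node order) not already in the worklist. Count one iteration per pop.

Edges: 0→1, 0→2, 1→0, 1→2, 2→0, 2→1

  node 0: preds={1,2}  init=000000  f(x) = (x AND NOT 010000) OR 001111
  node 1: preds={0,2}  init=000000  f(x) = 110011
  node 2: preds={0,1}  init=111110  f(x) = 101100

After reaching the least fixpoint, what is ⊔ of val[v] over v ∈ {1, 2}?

111111

Worklist (4 pops):
  #1 pop 0: in=111110 → 101111 (was 000000); enqueue []
  #2 pop 1: in=111111 → 110011 (was 000000); enqueue [0]
  #3 pop 2: in=111111 → 111110 (no change)
  #4 pop 0: in=111111 → 101111 (no change)

Fixpoint:
  val[0] = 101111
  val[1] = 110011
  val[2] = 111110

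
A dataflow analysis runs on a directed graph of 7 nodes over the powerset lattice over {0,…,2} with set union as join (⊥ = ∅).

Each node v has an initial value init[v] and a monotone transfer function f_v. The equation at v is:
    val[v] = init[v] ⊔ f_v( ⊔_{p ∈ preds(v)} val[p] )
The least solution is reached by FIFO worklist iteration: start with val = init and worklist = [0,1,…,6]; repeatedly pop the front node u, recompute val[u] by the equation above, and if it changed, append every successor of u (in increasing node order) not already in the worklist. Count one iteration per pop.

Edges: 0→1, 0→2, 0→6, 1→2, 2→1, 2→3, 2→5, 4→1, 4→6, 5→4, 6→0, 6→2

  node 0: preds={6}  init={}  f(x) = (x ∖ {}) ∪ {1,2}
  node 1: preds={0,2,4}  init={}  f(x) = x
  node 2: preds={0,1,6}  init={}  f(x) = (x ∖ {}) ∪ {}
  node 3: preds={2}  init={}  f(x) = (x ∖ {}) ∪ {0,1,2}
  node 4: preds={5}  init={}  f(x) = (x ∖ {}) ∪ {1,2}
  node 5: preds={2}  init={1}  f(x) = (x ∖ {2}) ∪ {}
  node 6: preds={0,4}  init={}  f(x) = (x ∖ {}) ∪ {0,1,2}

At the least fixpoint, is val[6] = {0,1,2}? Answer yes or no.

yes

Worklist (18 pops):
  #1 pop 0: in={} → {1,2} (was {}); enqueue []
  #2 pop 1: in={1,2} → {1,2} (was {}); enqueue []
  #3 pop 2: in={1,2} → {1,2} (was {}); enqueue [1]
  #4 pop 3: in={1,2} → {0,1,2} (was {}); enqueue []
  #5 pop 4: in={1} → {1,2} (was {}); enqueue []
  #6 pop 5: in={1,2} → {1} (no change)
  #7 pop 6: in={1,2} → {0,1,2} (was {}); enqueue [0,2]
  #8 pop 1: in={1,2} → {1,2} (no change)
  #9 pop 0: in={0,1,2} → {0,1,2} (was {1,2}); enqueue [1,6]
  #10 pop 2: in={0,1,2} → {0,1,2} (was {1,2}); enqueue [3,5]
  #11 pop 1: in={0,1,2} → {0,1,2} (was {1,2}); enqueue [2]
  #12 pop 6: in={0,1,2} → {0,1,2} (no change)
  #13 pop 3: in={0,1,2} → {0,1,2} (no change)
  #14 pop 5: in={0,1,2} → {0,1} (was {1}); enqueue [4]
  #15 pop 2: in={0,1,2} → {0,1,2} (no change)
  #16 pop 4: in={0,1} → {0,1,2} (was {1,2}); enqueue [1,6]
  #17 pop 1: in={0,1,2} → {0,1,2} (no change)
  #18 pop 6: in={0,1,2} → {0,1,2} (no change)

Fixpoint:
  val[0] = {0,1,2}
  val[1] = {0,1,2}
  val[2] = {0,1,2}
  val[3] = {0,1,2}
  val[4] = {0,1,2}
  val[5] = {0,1}
  val[6] = {0,1,2}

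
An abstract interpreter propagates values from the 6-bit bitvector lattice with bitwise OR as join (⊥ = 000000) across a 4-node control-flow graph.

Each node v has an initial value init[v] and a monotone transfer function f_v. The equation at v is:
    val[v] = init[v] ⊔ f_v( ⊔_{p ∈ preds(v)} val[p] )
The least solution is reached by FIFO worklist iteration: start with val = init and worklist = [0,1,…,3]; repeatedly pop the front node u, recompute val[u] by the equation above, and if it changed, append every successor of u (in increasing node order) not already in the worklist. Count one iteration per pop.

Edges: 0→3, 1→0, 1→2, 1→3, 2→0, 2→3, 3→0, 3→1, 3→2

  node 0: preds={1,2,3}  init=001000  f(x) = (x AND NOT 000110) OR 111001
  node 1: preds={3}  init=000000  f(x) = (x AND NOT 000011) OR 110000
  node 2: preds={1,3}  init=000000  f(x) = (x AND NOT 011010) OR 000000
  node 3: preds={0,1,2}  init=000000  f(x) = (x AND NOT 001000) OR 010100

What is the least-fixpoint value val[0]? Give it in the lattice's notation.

111001

Worklist (9 pops):
  #1 pop 0: in=000000 → 111001 (was 001000); enqueue []
  #2 pop 1: in=000000 → 110000 (was 000000); enqueue [0]
  #3 pop 2: in=110000 → 100000 (was 000000); enqueue []
  #4 pop 3: in=111001 → 110101 (was 000000); enqueue [1,2]
  #5 pop 0: in=110101 → 111001 (no change)
  #6 pop 1: in=110101 → 110100 (was 110000); enqueue [0,3]
  #7 pop 2: in=110101 → 100101 (was 100000); enqueue []
  #8 pop 0: in=110101 → 111001 (no change)
  #9 pop 3: in=111101 → 110101 (no change)

Fixpoint:
  val[0] = 111001
  val[1] = 110100
  val[2] = 100101
  val[3] = 110101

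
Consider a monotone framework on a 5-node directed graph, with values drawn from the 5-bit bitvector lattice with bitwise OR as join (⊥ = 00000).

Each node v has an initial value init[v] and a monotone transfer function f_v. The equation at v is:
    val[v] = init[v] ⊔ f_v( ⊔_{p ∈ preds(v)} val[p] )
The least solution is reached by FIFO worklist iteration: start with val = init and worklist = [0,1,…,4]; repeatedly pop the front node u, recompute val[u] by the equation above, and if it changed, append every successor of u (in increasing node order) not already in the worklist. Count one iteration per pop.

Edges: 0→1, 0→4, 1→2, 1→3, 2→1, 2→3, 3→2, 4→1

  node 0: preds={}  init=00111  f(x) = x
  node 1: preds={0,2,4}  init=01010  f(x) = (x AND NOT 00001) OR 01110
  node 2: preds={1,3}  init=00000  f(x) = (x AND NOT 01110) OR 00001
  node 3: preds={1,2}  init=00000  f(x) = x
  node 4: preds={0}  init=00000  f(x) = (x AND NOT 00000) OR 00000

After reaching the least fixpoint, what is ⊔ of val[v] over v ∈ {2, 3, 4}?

01111

Trace (7 dequeues):
  [1] u=0 | in 00000 | out 00111 | ==
  [2] u=1 | in 00111 | out 01110 | prev 01010 | push {}
  [3] u=2 | in 01110 | out 00001 | prev 00000 | push {1}
  [4] u=3 | in 01111 | out 01111 | prev 00000 | push {2}
  [5] u=4 | in 00111 | out 00111 | prev 00000 | push {}
  [6] u=1 | in 00111 | out 01110 | ==
  [7] u=2 | in 01111 | out 00001 | ==

Converged values:
  [0] 00111
  [1] 01110
  [2] 00001
  [3] 01111
  [4] 00111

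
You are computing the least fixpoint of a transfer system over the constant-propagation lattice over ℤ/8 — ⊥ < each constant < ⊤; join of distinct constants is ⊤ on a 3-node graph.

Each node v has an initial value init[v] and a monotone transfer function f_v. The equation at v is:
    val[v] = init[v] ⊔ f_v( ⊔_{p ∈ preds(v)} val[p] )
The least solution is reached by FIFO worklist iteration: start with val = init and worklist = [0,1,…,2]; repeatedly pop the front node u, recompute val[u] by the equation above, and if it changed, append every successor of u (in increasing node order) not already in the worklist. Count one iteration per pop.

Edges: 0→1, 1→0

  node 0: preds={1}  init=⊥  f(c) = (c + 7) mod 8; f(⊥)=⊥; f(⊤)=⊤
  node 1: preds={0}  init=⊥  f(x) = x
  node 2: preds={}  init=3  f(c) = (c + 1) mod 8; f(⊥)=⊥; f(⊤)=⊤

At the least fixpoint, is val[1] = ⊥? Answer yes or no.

yes

Worklist (3 pops):
  #1 pop 0: in=⊥ → ⊥ (no change)
  #2 pop 1: in=⊥ → ⊥ (no change)
  #3 pop 2: in=⊥ → 3 (no change)

Fixpoint:
  val[0] = ⊥
  val[1] = ⊥
  val[2] = 3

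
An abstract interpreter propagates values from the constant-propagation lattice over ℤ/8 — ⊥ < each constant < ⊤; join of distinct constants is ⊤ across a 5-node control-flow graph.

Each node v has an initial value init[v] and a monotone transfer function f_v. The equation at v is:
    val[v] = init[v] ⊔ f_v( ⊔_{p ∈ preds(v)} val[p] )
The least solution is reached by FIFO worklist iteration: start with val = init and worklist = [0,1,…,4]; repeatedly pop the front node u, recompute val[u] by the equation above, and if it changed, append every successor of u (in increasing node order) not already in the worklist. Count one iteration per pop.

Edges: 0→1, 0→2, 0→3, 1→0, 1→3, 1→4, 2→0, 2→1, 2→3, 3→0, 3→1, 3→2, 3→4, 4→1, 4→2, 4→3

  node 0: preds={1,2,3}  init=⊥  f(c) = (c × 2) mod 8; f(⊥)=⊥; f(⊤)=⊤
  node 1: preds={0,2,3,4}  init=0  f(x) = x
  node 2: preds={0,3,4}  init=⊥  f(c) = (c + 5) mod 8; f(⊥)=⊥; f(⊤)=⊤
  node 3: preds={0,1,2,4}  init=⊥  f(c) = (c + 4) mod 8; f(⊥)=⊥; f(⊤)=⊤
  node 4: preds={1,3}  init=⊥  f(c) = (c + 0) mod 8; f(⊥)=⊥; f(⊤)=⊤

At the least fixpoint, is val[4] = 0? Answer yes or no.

no

Iteration log — 12 steps:
  step 1. node 0  ⊔preds=0  new=0  old=⊥  +wl: 
  step 2. node 1  ⊔preds=0  new=0  stable
  step 3. node 2  ⊔preds=0  new=5  old=⊥  +wl: 0,1
  step 4. node 3  ⊔preds=⊤  new=⊤  old=⊥  +wl: 2
  step 5. node 4  ⊔preds=⊤  new=⊤  old=⊥  +wl: 3
  step 6. node 0  ⊔preds=⊤  new=⊤  old=0  +wl: 
  step 7. node 1  ⊔preds=⊤  new=⊤  old=0  +wl: 0,4
  step 8. node 2  ⊔preds=⊤  new=⊤  old=5  +wl: 1
  step 9. node 3  ⊔preds=⊤  new=⊤  stable
  step 10. node 0  ⊔preds=⊤  new=⊤  stable
  step 11. node 4  ⊔preds=⊤  new=⊤  stable
  step 12. node 1  ⊔preds=⊤  new=⊤  stable

Least fixpoint reached:
  node 0: ⊤
  node 1: ⊤
  node 2: ⊤
  node 3: ⊤
  node 4: ⊤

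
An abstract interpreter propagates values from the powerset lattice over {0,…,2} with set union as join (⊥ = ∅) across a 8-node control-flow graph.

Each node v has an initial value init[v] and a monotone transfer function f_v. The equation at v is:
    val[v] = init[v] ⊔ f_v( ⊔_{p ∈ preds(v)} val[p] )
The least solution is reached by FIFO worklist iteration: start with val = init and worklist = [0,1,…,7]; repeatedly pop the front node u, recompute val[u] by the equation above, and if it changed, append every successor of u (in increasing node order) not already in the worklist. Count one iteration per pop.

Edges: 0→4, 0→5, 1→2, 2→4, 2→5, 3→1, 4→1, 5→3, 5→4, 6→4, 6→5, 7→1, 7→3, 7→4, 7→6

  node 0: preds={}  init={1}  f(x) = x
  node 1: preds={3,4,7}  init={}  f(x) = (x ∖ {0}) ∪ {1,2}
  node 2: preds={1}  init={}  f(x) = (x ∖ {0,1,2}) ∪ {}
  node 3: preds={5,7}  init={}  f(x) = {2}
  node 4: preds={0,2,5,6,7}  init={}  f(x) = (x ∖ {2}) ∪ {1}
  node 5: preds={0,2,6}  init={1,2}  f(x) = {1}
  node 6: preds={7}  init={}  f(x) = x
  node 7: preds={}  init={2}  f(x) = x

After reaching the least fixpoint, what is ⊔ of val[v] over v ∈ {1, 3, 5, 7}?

Worklist (11 pops):
  #1 pop 0: in={} → {1} (no change)
  #2 pop 1: in={2} → {1,2} (was {}); enqueue []
  #3 pop 2: in={1,2} → {} (no change)
  #4 pop 3: in={1,2} → {2} (was {}); enqueue [1]
  #5 pop 4: in={1,2} → {1} (was {}); enqueue []
  #6 pop 5: in={1} → {1,2} (no change)
  #7 pop 6: in={2} → {2} (was {}); enqueue [4,5]
  #8 pop 7: in={} → {2} (no change)
  #9 pop 1: in={1,2} → {1,2} (no change)
  #10 pop 4: in={1,2} → {1} (no change)
  #11 pop 5: in={1,2} → {1,2} (no change)

Fixpoint:
  val[0] = {1}
  val[1] = {1,2}
  val[2] = {}
  val[3] = {2}
  val[4] = {1}
  val[5] = {1,2}
  val[6] = {2}
  val[7] = {2}

{1,2}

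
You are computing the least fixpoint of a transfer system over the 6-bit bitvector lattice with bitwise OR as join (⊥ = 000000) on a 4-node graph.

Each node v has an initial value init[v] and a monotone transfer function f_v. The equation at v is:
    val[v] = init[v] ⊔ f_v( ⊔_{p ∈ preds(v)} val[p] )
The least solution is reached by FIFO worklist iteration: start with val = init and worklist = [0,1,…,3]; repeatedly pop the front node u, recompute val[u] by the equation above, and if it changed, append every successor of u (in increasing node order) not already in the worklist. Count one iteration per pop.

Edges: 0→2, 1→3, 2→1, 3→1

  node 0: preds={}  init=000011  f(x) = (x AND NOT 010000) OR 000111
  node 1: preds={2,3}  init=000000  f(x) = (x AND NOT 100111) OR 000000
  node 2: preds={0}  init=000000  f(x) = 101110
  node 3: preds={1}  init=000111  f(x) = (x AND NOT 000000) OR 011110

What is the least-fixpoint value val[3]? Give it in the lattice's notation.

Worklist (6 pops):
  #1 pop 0: in=000000 → 000111 (was 000011); enqueue []
  #2 pop 1: in=000111 → 000000 (no change)
  #3 pop 2: in=000111 → 101110 (was 000000); enqueue [1]
  #4 pop 3: in=000000 → 011111 (was 000111); enqueue []
  #5 pop 1: in=111111 → 011000 (was 000000); enqueue [3]
  #6 pop 3: in=011000 → 011111 (no change)

Fixpoint:
  val[0] = 000111
  val[1] = 011000
  val[2] = 101110
  val[3] = 011111

011111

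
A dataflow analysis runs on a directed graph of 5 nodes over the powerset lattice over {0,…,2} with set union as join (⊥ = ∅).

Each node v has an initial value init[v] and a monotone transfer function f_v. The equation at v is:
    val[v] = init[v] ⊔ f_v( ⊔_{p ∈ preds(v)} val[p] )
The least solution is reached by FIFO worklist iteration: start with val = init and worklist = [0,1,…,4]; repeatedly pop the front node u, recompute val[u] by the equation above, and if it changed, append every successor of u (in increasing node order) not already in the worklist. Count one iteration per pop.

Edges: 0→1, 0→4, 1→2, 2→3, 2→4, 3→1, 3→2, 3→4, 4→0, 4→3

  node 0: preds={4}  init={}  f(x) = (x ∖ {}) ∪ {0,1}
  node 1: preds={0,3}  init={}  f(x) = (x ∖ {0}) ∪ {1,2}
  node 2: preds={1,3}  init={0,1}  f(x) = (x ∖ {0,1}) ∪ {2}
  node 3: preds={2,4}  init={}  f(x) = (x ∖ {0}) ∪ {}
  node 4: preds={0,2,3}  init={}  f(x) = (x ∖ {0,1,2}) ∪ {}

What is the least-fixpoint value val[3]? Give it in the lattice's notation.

{1,2}

Worklist (7 pops):
  #1 pop 0: in={} → {0,1} (was {}); enqueue []
  #2 pop 1: in={0,1} → {1,2} (was {}); enqueue []
  #3 pop 2: in={1,2} → {0,1,2} (was {0,1}); enqueue []
  #4 pop 3: in={0,1,2} → {1,2} (was {}); enqueue [1,2]
  #5 pop 4: in={0,1,2} → {} (no change)
  #6 pop 1: in={0,1,2} → {1,2} (no change)
  #7 pop 2: in={1,2} → {0,1,2} (no change)

Fixpoint:
  val[0] = {0,1}
  val[1] = {1,2}
  val[2] = {0,1,2}
  val[3] = {1,2}
  val[4] = {}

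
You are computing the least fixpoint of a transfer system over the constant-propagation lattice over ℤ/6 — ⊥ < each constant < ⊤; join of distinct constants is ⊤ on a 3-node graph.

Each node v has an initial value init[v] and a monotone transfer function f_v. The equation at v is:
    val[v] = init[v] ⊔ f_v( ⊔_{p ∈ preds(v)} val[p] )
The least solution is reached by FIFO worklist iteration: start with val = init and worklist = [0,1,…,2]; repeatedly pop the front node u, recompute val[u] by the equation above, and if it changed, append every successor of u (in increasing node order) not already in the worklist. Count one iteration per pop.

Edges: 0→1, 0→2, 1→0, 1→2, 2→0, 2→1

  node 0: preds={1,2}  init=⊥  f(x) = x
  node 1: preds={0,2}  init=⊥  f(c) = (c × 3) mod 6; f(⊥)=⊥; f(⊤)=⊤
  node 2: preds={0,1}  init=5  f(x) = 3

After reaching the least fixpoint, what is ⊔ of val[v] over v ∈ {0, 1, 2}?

Worklist (7 pops):
  #1 pop 0: in=5 → 5 (was ⊥); enqueue []
  #2 pop 1: in=5 → 3 (was ⊥); enqueue [0]
  #3 pop 2: in=⊤ → ⊤ (was 5); enqueue [1]
  #4 pop 0: in=⊤ → ⊤ (was 5); enqueue [2]
  #5 pop 1: in=⊤ → ⊤ (was 3); enqueue [0]
  #6 pop 2: in=⊤ → ⊤ (no change)
  #7 pop 0: in=⊤ → ⊤ (no change)

Fixpoint:
  val[0] = ⊤
  val[1] = ⊤
  val[2] = ⊤

⊤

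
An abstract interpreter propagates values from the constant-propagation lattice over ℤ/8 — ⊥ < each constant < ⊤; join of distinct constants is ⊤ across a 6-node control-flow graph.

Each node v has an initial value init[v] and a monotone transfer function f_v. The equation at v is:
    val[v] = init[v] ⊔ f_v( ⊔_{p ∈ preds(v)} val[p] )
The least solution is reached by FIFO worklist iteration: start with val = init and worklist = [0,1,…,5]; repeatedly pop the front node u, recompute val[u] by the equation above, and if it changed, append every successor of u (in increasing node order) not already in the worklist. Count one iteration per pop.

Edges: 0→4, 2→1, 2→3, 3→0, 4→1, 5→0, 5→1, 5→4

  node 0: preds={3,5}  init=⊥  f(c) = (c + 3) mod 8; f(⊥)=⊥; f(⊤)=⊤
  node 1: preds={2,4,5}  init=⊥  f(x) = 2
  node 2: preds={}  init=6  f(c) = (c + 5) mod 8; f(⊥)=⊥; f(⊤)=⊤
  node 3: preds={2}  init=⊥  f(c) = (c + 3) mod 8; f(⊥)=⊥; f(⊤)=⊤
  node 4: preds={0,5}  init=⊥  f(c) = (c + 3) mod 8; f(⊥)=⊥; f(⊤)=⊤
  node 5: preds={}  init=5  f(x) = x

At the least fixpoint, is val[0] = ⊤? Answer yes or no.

Iteration log — 9 steps:
  step 1. node 0  ⊔preds=5  new=0  old=⊥  +wl: 
  step 2. node 1  ⊔preds=⊤  new=2  old=⊥  +wl: 
  step 3. node 2  ⊔preds=⊥  new=6  stable
  step 4. node 3  ⊔preds=6  new=1  old=⊥  +wl: 0
  step 5. node 4  ⊔preds=⊤  new=⊤  old=⊥  +wl: 1
  step 6. node 5  ⊔preds=⊥  new=5  stable
  step 7. node 0  ⊔preds=⊤  new=⊤  old=0  +wl: 4
  step 8. node 1  ⊔preds=⊤  new=2  stable
  step 9. node 4  ⊔preds=⊤  new=⊤  stable

Least fixpoint reached:
  node 0: ⊤
  node 1: 2
  node 2: 6
  node 3: 1
  node 4: ⊤
  node 5: 5

yes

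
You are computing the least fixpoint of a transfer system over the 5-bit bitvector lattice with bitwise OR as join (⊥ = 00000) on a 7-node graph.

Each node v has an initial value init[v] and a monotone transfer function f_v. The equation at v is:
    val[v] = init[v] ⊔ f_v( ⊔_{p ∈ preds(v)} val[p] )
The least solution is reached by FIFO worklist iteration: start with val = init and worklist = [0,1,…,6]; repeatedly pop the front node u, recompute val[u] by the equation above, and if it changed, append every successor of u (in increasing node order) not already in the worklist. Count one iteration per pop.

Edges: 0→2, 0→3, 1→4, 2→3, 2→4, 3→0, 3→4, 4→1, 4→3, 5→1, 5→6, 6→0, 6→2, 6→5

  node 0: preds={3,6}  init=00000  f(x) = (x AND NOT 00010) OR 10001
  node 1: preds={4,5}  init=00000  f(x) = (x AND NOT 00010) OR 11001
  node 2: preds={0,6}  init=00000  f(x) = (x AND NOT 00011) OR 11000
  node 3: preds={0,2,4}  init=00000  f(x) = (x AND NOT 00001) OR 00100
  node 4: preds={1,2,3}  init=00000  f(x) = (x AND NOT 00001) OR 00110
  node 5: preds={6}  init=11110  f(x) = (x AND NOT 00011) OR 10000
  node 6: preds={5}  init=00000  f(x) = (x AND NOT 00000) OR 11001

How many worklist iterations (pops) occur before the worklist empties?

Trace (15 dequeues):
  [1] u=0 | in 00000 | out 10001 | prev 00000 | push {}
  [2] u=1 | in 11110 | out 11101 | prev 00000 | push {}
  [3] u=2 | in 10001 | out 11000 | prev 00000 | push {}
  [4] u=3 | in 11001 | out 11100 | prev 00000 | push {0}
  [5] u=4 | in 11101 | out 11110 | prev 00000 | push {1,3}
  [6] u=5 | in 00000 | out 11110 | ==
  [7] u=6 | in 11110 | out 11111 | prev 00000 | push {2,5}
  [8] u=0 | in 11111 | out 11101 | prev 10001 | push {}
  [9] u=1 | in 11110 | out 11101 | ==
  [10] u=3 | in 11111 | out 11110 | prev 11100 | push {0,4}
  [11] u=2 | in 11111 | out 11100 | prev 11000 | push {3}
  [12] u=5 | in 11111 | out 11110 | ==
  [13] u=0 | in 11111 | out 11101 | ==
  [14] u=4 | in 11111 | out 11110 | ==
  [15] u=3 | in 11111 | out 11110 | ==

Converged values:
  [0] 11101
  [1] 11101
  [2] 11100
  [3] 11110
  [4] 11110
  [5] 11110
  [6] 11111

15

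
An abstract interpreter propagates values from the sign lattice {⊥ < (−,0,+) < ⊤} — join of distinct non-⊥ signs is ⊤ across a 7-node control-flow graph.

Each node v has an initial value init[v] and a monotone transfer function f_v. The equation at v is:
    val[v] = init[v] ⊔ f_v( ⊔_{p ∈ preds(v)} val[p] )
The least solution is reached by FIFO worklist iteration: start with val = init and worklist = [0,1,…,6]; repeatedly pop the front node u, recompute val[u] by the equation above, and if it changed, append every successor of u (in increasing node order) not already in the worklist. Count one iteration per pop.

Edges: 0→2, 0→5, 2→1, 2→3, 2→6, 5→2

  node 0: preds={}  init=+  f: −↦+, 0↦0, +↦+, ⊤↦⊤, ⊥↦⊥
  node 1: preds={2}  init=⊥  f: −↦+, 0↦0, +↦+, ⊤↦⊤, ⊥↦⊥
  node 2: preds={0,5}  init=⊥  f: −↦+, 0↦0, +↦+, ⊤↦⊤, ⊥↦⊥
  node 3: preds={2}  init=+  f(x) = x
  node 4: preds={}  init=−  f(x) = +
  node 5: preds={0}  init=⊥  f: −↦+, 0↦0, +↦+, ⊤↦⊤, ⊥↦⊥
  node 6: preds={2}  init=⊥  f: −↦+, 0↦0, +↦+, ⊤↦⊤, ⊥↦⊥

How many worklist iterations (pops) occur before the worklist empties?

Worklist (9 pops):
  #1 pop 0: in=⊥ → + (no change)
  #2 pop 1: in=⊥ → ⊥ (no change)
  #3 pop 2: in=+ → + (was ⊥); enqueue [1]
  #4 pop 3: in=+ → + (no change)
  #5 pop 4: in=⊥ → ⊤ (was −); enqueue []
  #6 pop 5: in=+ → + (was ⊥); enqueue [2]
  #7 pop 6: in=+ → + (was ⊥); enqueue []
  #8 pop 1: in=+ → + (was ⊥); enqueue []
  #9 pop 2: in=+ → + (no change)

Fixpoint:
  val[0] = +
  val[1] = +
  val[2] = +
  val[3] = +
  val[4] = ⊤
  val[5] = +
  val[6] = +

9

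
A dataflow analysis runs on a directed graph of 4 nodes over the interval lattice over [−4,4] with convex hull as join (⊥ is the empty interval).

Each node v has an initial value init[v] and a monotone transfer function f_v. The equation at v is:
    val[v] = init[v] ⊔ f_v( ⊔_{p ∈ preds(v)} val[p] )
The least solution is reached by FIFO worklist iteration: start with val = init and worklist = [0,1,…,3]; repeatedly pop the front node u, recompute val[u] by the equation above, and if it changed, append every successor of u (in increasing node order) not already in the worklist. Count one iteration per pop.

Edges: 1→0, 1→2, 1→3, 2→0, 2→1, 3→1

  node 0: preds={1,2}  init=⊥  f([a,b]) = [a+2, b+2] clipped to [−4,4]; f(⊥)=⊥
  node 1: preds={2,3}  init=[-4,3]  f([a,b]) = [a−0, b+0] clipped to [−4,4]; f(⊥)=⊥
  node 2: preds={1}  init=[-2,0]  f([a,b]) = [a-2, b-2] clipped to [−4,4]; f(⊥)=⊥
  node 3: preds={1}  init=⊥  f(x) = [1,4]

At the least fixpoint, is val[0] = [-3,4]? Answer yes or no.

Iteration log — 11 steps:
  step 1. node 0  ⊔preds=[-4,3]  new=[-2,4]  old=⊥  +wl: 
  step 2. node 1  ⊔preds=[-2,0]  new=[-4,3]  stable
  step 3. node 2  ⊔preds=[-4,3]  new=[-4,1]  old=[-2,0]  +wl: 0,1
  step 4. node 3  ⊔preds=[-4,3]  new=[1,4]  old=⊥  +wl: 
  step 5. node 0  ⊔preds=[-4,3]  new=[-2,4]  stable
  step 6. node 1  ⊔preds=[-4,4]  new=[-4,4]  old=[-4,3]  +wl: 0,2,3
  step 7. node 0  ⊔preds=[-4,4]  new=[-2,4]  stable
  step 8. node 2  ⊔preds=[-4,4]  new=[-4,2]  old=[-4,1]  +wl: 0,1
  step 9. node 3  ⊔preds=[-4,4]  new=[1,4]  stable
  step 10. node 0  ⊔preds=[-4,4]  new=[-2,4]  stable
  step 11. node 1  ⊔preds=[-4,4]  new=[-4,4]  stable

Least fixpoint reached:
  node 0: [-2,4]
  node 1: [-4,4]
  node 2: [-4,2]
  node 3: [1,4]

no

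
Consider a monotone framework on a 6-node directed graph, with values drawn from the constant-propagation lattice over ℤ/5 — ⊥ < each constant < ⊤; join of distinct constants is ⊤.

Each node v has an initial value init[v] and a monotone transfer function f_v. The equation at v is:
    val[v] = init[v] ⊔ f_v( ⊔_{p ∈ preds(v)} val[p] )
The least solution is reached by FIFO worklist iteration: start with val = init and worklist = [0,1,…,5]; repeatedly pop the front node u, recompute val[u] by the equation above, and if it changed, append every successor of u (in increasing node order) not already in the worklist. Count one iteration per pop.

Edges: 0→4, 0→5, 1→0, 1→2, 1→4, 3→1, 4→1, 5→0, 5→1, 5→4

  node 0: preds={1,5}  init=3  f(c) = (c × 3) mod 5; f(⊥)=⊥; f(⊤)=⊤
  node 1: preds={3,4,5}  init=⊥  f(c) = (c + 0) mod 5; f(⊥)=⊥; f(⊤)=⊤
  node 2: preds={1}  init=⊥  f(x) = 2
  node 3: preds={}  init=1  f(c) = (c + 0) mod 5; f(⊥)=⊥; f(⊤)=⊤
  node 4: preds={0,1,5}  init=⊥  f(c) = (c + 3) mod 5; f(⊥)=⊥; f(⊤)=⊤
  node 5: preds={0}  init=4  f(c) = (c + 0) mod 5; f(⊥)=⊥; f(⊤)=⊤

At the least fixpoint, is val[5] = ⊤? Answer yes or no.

Iteration log — 9 steps:
  step 1. node 0  ⊔preds=4  new=⊤  old=3  +wl: 
  step 2. node 1  ⊔preds=⊤  new=⊤  old=⊥  +wl: 0
  step 3. node 2  ⊔preds=⊤  new=2  old=⊥  +wl: 
  step 4. node 3  ⊔preds=⊥  new=1  stable
  step 5. node 4  ⊔preds=⊤  new=⊤  old=⊥  +wl: 1
  step 6. node 5  ⊔preds=⊤  new=⊤  old=4  +wl: 4
  step 7. node 0  ⊔preds=⊤  new=⊤  stable
  step 8. node 1  ⊔preds=⊤  new=⊤  stable
  step 9. node 4  ⊔preds=⊤  new=⊤  stable

Least fixpoint reached:
  node 0: ⊤
  node 1: ⊤
  node 2: 2
  node 3: 1
  node 4: ⊤
  node 5: ⊤

yes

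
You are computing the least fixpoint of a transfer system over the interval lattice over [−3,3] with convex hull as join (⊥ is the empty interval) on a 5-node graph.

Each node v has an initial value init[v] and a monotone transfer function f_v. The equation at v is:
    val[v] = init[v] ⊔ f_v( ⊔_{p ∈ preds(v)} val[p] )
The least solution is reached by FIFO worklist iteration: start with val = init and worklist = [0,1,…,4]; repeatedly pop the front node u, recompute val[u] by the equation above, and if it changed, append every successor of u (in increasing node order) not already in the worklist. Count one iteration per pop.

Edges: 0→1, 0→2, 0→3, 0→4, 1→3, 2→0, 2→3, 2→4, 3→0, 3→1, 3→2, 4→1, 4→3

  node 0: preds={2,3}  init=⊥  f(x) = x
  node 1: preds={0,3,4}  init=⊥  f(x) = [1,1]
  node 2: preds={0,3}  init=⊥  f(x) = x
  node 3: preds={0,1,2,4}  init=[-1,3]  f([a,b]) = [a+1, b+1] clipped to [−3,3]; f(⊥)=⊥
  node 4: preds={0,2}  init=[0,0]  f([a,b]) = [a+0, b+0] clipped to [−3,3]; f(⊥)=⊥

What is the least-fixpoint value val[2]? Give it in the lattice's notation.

[-1,3]

Worklist (8 pops):
  #1 pop 0: in=[-1,3] → [-1,3] (was ⊥); enqueue []
  #2 pop 1: in=[-1,3] → [1,1] (was ⊥); enqueue []
  #3 pop 2: in=[-1,3] → [-1,3] (was ⊥); enqueue [0]
  #4 pop 3: in=[-1,3] → [-1,3] (no change)
  #5 pop 4: in=[-1,3] → [-1,3] (was [0,0]); enqueue [1,3]
  #6 pop 0: in=[-1,3] → [-1,3] (no change)
  #7 pop 1: in=[-1,3] → [1,1] (no change)
  #8 pop 3: in=[-1,3] → [-1,3] (no change)

Fixpoint:
  val[0] = [-1,3]
  val[1] = [1,1]
  val[2] = [-1,3]
  val[3] = [-1,3]
  val[4] = [-1,3]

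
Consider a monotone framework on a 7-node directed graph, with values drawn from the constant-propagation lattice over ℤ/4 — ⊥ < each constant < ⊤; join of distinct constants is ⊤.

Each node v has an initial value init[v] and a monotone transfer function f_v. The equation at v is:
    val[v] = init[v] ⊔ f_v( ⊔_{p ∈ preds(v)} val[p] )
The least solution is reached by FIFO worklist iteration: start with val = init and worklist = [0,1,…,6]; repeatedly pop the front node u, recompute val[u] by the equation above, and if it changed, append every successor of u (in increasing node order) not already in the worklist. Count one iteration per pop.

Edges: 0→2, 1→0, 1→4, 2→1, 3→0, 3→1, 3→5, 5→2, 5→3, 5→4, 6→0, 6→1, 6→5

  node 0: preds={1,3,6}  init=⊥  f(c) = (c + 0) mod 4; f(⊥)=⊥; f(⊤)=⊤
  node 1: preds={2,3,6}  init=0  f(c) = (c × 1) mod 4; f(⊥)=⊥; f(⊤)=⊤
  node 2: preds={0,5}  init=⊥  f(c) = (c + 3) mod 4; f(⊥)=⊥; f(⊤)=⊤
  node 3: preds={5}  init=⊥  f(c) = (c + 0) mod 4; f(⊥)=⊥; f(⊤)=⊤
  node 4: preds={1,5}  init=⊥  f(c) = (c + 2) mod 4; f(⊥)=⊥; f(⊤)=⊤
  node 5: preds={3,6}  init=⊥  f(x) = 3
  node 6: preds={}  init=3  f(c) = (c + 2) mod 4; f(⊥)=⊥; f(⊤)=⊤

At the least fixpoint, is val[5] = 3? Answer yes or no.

yes

Worklist (15 pops):
  #1 pop 0: in=⊤ → ⊤ (was ⊥); enqueue []
  #2 pop 1: in=3 → ⊤ (was 0); enqueue [0]
  #3 pop 2: in=⊤ → ⊤ (was ⊥); enqueue [1]
  #4 pop 3: in=⊥ → ⊥ (no change)
  #5 pop 4: in=⊤ → ⊤ (was ⊥); enqueue []
  #6 pop 5: in=3 → 3 (was ⊥); enqueue [2,3,4]
  #7 pop 6: in=⊥ → 3 (no change)
  #8 pop 0: in=⊤ → ⊤ (no change)
  #9 pop 1: in=⊤ → ⊤ (no change)
  #10 pop 2: in=⊤ → ⊤ (no change)
  #11 pop 3: in=3 → 3 (was ⊥); enqueue [0,1,5]
  #12 pop 4: in=⊤ → ⊤ (no change)
  #13 pop 0: in=⊤ → ⊤ (no change)
  #14 pop 1: in=⊤ → ⊤ (no change)
  #15 pop 5: in=3 → 3 (no change)

Fixpoint:
  val[0] = ⊤
  val[1] = ⊤
  val[2] = ⊤
  val[3] = 3
  val[4] = ⊤
  val[5] = 3
  val[6] = 3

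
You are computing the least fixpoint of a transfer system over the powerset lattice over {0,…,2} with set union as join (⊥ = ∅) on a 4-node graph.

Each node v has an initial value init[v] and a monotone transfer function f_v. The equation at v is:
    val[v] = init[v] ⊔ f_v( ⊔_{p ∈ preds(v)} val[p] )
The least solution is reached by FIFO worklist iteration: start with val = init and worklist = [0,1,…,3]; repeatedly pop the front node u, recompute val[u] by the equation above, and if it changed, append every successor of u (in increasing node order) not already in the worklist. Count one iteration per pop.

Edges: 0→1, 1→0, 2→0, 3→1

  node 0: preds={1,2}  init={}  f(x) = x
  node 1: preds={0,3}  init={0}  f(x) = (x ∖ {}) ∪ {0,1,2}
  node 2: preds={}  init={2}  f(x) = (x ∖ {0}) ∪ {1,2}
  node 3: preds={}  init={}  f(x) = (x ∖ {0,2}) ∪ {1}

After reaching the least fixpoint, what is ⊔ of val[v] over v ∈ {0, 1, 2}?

Iteration log — 6 steps:
  step 1. node 0  ⊔preds={0,2}  new={0,2}  old={}  +wl: 
  step 2. node 1  ⊔preds={0,2}  new={0,1,2}  old={0}  +wl: 0
  step 3. node 2  ⊔preds={}  new={1,2}  old={2}  +wl: 
  step 4. node 3  ⊔preds={}  new={1}  old={}  +wl: 1
  step 5. node 0  ⊔preds={0,1,2}  new={0,1,2}  old={0,2}  +wl: 
  step 6. node 1  ⊔preds={0,1,2}  new={0,1,2}  stable

Least fixpoint reached:
  node 0: {0,1,2}
  node 1: {0,1,2}
  node 2: {1,2}
  node 3: {1}

{0,1,2}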